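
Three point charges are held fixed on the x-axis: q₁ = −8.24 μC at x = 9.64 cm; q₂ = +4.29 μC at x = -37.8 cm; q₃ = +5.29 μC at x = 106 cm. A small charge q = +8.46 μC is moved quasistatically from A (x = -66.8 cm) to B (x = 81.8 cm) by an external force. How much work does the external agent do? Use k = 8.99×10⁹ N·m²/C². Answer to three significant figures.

For quasistatic motion the external work equals the change in potential energy: W_ext = qΔV = q(V_B − V_A).
At A: distances to the source charges are 0.764 m, 0.290 m, 1.73 m; V_A = Σ kqᵢ/rᵢ = 6.36×10⁴ V.
At B: distances to the source charges are 0.722 m, 1.20 m, 0.242 m; V_B = Σ kqᵢ/rᵢ = 1.26×10⁵ V.
ΔV = V_B − V_A = 6.25×10⁴ V.
W_ext = qΔV = (8.46×10⁻⁶ C)(6.25×10⁴ V) = 0.529 J.

0.529 J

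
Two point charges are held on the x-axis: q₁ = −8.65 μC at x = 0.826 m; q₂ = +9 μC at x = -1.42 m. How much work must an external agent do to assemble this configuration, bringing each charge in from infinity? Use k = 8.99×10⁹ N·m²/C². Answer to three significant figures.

The work to assemble the configuration equals its total potential energy, U = Σ kqᵢqⱼ/rᵢⱼ over all pairs.
Pair separations: r₁₂ = 2.25 m.
U = (-0.312) = -0.312 J.

-0.312 J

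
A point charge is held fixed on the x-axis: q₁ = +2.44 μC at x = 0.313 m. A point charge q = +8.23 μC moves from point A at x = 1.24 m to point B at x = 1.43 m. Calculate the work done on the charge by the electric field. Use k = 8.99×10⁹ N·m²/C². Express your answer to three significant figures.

The work done by the electric force is W_field = −ΔU = −q(V_B − V_A) = q(V_A − V_B).
At A: distance to the source charge is 0.927 m; V_A = kq₁/r = 2.37×10⁴ V.
At B: distance to the source charge is 1.12 m; V_B = kq₁/r = 1.96×10⁴ V.
ΔV = V_B − V_A = -4030 V.
W_field = −qΔV = −(8.23×10⁻⁶ C)(-4030 V) = 0.0331 J.

0.0331 J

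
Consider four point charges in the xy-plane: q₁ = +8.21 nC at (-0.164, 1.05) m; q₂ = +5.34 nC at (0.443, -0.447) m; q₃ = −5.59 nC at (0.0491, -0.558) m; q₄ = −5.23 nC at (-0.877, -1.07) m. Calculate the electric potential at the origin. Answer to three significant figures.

Electric potential is a scalar, so the contributions from each charge add algebraically: V = Σ kqᵢ/rᵢ.
Distances from the field point to each charge: r₁ = 1.06 m, r₂ = 0.629 m, r₃ = 0.560 m, r₄ = 1.38 m.
V = k[(8.21×10⁻⁹)/(1.06) + (5.34×10⁻⁹)/(0.629) + (-5.59×10⁻⁹)/(0.560) + (-5.23×10⁻⁹)/(1.38)] = 22.0 V.

22.0 V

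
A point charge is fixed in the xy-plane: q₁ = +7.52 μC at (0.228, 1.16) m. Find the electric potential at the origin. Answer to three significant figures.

5.72×10⁴ V

Electric potential is a scalar, so the contributions from each charge add algebraically: V = Σ kqᵢ/rᵢ.
Distances from the field point to each charge: r₁ = 1.18 m.
V = k[(7.52×10⁻⁶)/(1.18)] = 5.72×10⁴ V.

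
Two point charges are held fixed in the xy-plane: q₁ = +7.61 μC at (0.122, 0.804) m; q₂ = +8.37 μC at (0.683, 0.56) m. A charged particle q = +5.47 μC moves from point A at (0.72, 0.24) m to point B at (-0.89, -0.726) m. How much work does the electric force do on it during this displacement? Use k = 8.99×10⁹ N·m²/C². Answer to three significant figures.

1.33 J

The work done by the electric force is W_field = −ΔU = −q(V_B − V_A) = q(V_A − V_B).
At A: distances to the source charges are 0.822 m, 0.322 m; V_A = Σ kqᵢ/rᵢ = 3.17×10⁵ V.
At B: distances to the source charges are 1.83 m, 2.03 m; V_B = Σ kqᵢ/rᵢ = 7.43×10⁴ V.
ΔV = V_B − V_A = -2.42×10⁵ V.
W_field = −qΔV = −(5.47×10⁻⁶ C)(-2.42×10⁵ V) = 1.33 J.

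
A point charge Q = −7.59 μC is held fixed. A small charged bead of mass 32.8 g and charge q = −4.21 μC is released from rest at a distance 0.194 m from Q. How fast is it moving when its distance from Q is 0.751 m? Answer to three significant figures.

Only the electrostatic force acts, so mechanical energy is conserved: ½mv² = U₁ − U₂ = kQq(1/r₁ − 1/r₂).
U₁ − U₂ = (8.99×10⁹ N·m²/C²)(-7.59×10⁻⁶ C)(-4.21×10⁻⁶ C)(1/0.194 − 1/0.751) = 1.10 J.
v = √(2·1.10/0.0328) = 8.18 m/s.

8.18 m/s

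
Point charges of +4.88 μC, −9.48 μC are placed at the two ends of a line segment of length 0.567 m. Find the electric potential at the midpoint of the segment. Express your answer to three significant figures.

The total potential is the scalar sum of each charge's contribution, V = Σ kqᵢ/rᵢ.
Each charge is 0.283 m from the midpoint.
V = k[(4.88×10⁻⁶)/(0.283) + (-9.48×10⁻⁶)/(0.283)] = -1.46×10⁵ V.

-1.46×10⁵ V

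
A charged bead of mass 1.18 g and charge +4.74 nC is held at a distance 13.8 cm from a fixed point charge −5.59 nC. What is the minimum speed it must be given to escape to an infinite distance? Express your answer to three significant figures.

To just escape, total mechanical energy must reach zero at infinity: ½mv²_min + U = 0, so ½mv²_min = −U = |kQq|/r.
|U| = |kQq|/r = (8.99×10⁹ N·m²/C²)(5.59×10⁻⁹)(4.74×10⁻⁹)/(0.138) = 1.73×10⁻⁶ J.
v_min = √(2|U|/m) = √(2·1.73×10⁻⁶/1.18×10⁻³) = 0.0541 m/s.

0.0541 m/s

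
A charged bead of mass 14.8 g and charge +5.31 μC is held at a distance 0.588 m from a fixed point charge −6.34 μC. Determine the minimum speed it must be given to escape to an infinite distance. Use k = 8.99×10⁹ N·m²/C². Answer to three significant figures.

To just escape, total mechanical energy must reach zero at infinity: ½mv²_min + U = 0, so ½mv²_min = −U = |kQq|/r.
|U| = |kQq|/r = (8.99×10⁹ N·m²/C²)(6.34×10⁻⁶)(5.31×10⁻⁶)/(0.588) = 0.515 J.
v_min = √(2|U|/m) = √(2·0.515/0.0148) = 8.34 m/s.

8.34 m/s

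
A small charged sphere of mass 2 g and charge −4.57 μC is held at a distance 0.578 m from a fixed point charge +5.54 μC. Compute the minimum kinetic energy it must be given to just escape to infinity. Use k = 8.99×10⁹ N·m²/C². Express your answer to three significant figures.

To just escape, total mechanical energy must reach zero at infinity: ½mv²_min + U = 0, so ½mv²_min = −U = |kQq|/r.
|U| = |kQq|/r = (8.99×10⁹ N·m²/C²)(5.54×10⁻⁶)(4.57×10⁻⁶)/(0.578) = 0.394 J.

0.394 J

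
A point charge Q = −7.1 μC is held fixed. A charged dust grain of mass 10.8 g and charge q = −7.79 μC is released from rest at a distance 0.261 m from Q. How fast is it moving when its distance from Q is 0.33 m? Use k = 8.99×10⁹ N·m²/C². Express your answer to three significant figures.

Only the electrostatic force acts, so mechanical energy is conserved: ½mv² = U₁ − U₂ = kQq(1/r₁ − 1/r₂).
U₁ − U₂ = (8.99×10⁹ N·m²/C²)(-7.10×10⁻⁶ C)(-7.79×10⁻⁶ C)(1/0.261 − 1/0.330) = 0.398 J.
v = √(2·0.398/0.0108) = 8.59 m/s.

8.59 m/s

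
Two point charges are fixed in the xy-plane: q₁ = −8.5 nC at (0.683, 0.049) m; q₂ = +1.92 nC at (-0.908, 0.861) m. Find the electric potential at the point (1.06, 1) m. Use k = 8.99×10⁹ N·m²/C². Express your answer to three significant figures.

Electric potential is a scalar, so the contributions from each charge add algebraically: V = Σ kqᵢ/rᵢ.
Distances from the field point to each charge: r₁ = 1.02 m, r₂ = 1.97 m.
V = k[(-8.50×10⁻⁹)/(1.02) + (1.92×10⁻⁹)/(1.97)] = -65.9 V.

-65.9 V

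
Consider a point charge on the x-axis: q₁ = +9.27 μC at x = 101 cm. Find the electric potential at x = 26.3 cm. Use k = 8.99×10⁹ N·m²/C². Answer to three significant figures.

1.12×10⁵ V

Electric potential is a scalar, so the contributions from each charge add algebraically: V = Σ kqᵢ/rᵢ.
V = k[(9.27×10⁻⁶)/(0.747)] = 1.12×10⁵ V.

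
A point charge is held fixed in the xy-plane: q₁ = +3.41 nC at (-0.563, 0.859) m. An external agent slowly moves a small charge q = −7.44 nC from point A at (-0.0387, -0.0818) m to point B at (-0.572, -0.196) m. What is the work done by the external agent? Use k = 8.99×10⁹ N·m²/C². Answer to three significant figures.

For quasistatic motion the external work equals the change in potential energy: W_ext = qΔV = q(V_B − V_A).
At A: distance to the source charge is 1.08 m; V_A = kq₁/r = 28.5 V.
At B: distance to the source charge is 1.06 m; V_B = kq₁/r = 29.1 V.
ΔV = V_B − V_A = 0.593 V.
W_ext = qΔV = (-7.44×10⁻⁹ C)(0.593 V) = -4.41×10⁻⁹ J.

-4.41×10⁻⁹ J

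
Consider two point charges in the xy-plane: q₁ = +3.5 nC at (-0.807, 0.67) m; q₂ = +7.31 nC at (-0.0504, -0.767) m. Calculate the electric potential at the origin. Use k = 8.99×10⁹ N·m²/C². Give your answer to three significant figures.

115 V

Electric potential is a scalar, so the contributions from each charge add algebraically: V = Σ kqᵢ/rᵢ.
Distances from the field point to each charge: r₁ = 1.05 m, r₂ = 0.769 m.
V = k[(3.50×10⁻⁹)/(1.05) + (7.31×10⁻⁹)/(0.769)] = 115 V.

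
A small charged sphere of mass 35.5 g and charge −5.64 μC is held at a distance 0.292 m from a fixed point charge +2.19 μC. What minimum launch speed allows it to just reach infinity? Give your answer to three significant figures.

To just escape, total mechanical energy must reach zero at infinity: ½mv²_min + U = 0, so ½mv²_min = −U = |kQq|/r.
|U| = |kQq|/r = (8.99×10⁹ N·m²/C²)(2.19×10⁻⁶)(5.64×10⁻⁶)/(0.292) = 0.380 J.
v_min = √(2|U|/m) = √(2·0.380/0.0355) = 4.63 m/s.

4.63 m/s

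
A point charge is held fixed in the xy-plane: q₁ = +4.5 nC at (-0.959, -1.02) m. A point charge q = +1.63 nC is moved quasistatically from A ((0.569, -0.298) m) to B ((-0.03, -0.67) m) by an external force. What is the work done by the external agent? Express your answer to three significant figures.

2.74×10⁻⁸ J

For quasistatic motion the external work equals the change in potential energy: W_ext = qΔV = q(V_B − V_A).
At A: distance to the source charge is 1.69 m; V_A = kq₁/r = 23.9 V.
At B: distance to the source charge is 0.993 m; V_B = kq₁/r = 40.8 V.
ΔV = V_B − V_A = 16.8 V.
W_ext = qΔV = (1.63×10⁻⁹ C)(16.8 V) = 2.74×10⁻⁸ J.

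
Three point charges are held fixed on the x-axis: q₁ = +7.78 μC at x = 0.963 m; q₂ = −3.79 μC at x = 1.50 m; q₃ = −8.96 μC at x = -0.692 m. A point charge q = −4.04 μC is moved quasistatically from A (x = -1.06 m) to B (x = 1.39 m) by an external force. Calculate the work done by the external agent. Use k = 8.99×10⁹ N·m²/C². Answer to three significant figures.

-0.0525 J

For quasistatic motion the external work equals the change in potential energy: W_ext = qΔV = q(V_B − V_A).
At A: distances to the source charges are 2.02 m, 2.56 m, 0.368 m; V_A = Σ kqᵢ/rᵢ = -1.98×10⁵ V.
At B: distances to the source charges are 0.427 m, 0.110 m, 2.08 m; V_B = Σ kqᵢ/rᵢ = -1.85×10⁵ V.
ΔV = V_B − V_A = 1.30×10⁴ V.
W_ext = qΔV = (-4.04×10⁻⁶ C)(1.30×10⁴ V) = -0.0525 J.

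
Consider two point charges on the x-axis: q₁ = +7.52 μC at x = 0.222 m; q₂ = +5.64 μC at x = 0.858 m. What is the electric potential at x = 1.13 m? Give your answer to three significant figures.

2.61×10⁵ V

Electric potential is a scalar, so the contributions from each charge add algebraically: V = Σ kqᵢ/rᵢ.
Distances from the field point to each charge: r₁ = 0.908 m, r₂ = 0.272 m.
V = k[(7.52×10⁻⁶)/(0.908) + (5.64×10⁻⁶)/(0.272)] = 2.61×10⁵ V.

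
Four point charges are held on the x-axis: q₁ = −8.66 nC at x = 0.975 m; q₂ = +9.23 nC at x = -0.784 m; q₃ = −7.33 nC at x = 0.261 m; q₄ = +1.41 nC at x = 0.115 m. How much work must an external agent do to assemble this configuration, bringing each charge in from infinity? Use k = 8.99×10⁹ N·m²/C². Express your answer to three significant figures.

The assembly work is the sum of pairwise potential energies, U = Σ_{i<j} kqᵢqⱼ/rᵢⱼ.
Pair separations: r₁₂ = 1.76 m, r₁₃ = 0.714 m, r₁₄ = 0.860 m, r₂₃ = 1.04 m, r₂₄ = 0.899 m, r₃₄ = 0.146 m.
Summing all 6 pair terms gives U = -8.25×10⁻⁷ J.

-8.25×10⁻⁷ J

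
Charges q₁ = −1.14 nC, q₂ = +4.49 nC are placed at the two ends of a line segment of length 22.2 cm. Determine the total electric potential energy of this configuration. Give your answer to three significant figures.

-2.07×10⁻⁷ J

The work to assemble the configuration equals its total potential energy, U = Σ kqᵢqⱼ/rᵢⱼ over all pairs.
The separation is r = 0.222 m.
U = (-2.07×10⁻⁷) = -2.07×10⁻⁷ J.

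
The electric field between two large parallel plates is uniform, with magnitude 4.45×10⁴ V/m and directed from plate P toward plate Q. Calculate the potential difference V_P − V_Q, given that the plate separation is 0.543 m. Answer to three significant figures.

In a uniform field, potential decreases in the direction of E: ΔV = −E·d for a displacement d parallel to E.
Going from Q to P is a displacement of 0.543 m opposite to the field, so V_P − V_Q = +Ed = 2.42×10⁴ V.

2.42×10⁴ V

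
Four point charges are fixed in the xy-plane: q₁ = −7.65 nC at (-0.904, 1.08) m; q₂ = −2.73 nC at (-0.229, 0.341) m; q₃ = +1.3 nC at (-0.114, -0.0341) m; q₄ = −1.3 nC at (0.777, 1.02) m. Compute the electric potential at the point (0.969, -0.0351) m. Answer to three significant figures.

-51.2 V

Electric potential is a scalar, so the contributions from each charge add algebraically: V = Σ kqᵢ/rᵢ.
Distances from the field point to each charge: r₁ = 2.18 m, r₂ = 1.26 m, r₃ = 1.08 m, r₄ = 1.07 m.
V = k[(-7.65×10⁻⁹)/(2.18) + (-2.73×10⁻⁹)/(1.26) + (1.30×10⁻⁹)/(1.08) + (-1.30×10⁻⁹)/(1.07)] = -51.2 V.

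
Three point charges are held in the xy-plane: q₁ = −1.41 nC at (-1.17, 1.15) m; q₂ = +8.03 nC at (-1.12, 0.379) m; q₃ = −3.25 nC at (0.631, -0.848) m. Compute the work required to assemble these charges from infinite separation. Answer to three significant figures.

The work to assemble the configuration equals its total potential energy, U = Σ kqᵢqⱼ/rᵢⱼ over all pairs.
Pair separations: r₁₂ = 0.773 m, r₁₃ = 2.69 m, r₂₃ = 2.14 m.
U = (-1.32×10⁻⁷) + (1.53×10⁻⁸) + (-1.10×10⁻⁷) = -2.26×10⁻⁷ J.

-2.26×10⁻⁷ J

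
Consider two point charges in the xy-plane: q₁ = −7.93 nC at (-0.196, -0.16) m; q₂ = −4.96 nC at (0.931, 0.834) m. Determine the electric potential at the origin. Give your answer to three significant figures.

-317 V

Electric potential is a scalar, so the contributions from each charge add algebraically: V = Σ kqᵢ/rᵢ.
Distances from the field point to each charge: r₁ = 0.253 m, r₂ = 1.25 m.
V = k[(-7.93×10⁻⁹)/(0.253) + (-4.96×10⁻⁹)/(1.25)] = -317 V.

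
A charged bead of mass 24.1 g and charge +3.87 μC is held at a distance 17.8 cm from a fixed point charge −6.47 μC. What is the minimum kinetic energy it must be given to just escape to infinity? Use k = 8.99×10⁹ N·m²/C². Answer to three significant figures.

1.26 J

To just escape, total mechanical energy must reach zero at infinity: ½mv²_min + U = 0, so ½mv²_min = −U = |kQq|/r.
|U| = |kQq|/r = (8.99×10⁹ N·m²/C²)(6.47×10⁻⁶)(3.87×10⁻⁶)/(0.178) = 1.26 J.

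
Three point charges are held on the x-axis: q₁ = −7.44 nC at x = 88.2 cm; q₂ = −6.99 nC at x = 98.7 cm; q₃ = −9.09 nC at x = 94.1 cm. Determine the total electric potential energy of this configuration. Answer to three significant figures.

2.72×10⁻⁵ J

The work to assemble the configuration equals its total potential energy, U = Σ kqᵢqⱼ/rᵢⱼ over all pairs.
Pair separations: r₁₂ = 0.105 m, r₁₃ = 0.0590 m, r₂₃ = 0.0460 m.
U = (4.45×10⁻⁶) + (1.03×10⁻⁵) + (1.24×10⁻⁵) = 2.72×10⁻⁵ J.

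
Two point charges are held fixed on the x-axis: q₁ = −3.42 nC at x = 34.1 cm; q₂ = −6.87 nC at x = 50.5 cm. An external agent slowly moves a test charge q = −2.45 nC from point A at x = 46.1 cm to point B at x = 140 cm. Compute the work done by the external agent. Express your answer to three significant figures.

For quasistatic motion the external work equals the change in potential energy: W_ext = qΔV = q(V_B − V_A).
At A: distances to the source charges are 0.120 m, 0.0440 m; V_A = Σ kqᵢ/rᵢ = -1660 V.
At B: distances to the source charges are 1.06 m, 0.895 m; V_B = Σ kqᵢ/rᵢ = -98.0 V.
ΔV = V_B − V_A = 1560 V.
W_ext = qΔV = (-2.45×10⁻⁹ C)(1560 V) = -3.83×10⁻⁶ J.

-3.83×10⁻⁶ J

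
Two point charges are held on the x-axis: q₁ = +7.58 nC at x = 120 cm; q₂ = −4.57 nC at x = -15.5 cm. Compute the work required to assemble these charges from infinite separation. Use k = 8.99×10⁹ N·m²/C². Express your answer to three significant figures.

The work to assemble the configuration equals its total potential energy, U = Σ kqᵢqⱼ/rᵢⱼ over all pairs.
Pair separations: r₁₂ = 1.35 m.
U = (-2.30×10⁻⁷) = -2.30×10⁻⁷ J.

-2.30×10⁻⁷ J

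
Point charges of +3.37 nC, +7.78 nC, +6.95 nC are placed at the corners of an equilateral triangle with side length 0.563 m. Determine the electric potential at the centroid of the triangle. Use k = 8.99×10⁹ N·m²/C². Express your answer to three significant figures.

The total potential is the scalar sum of each charge's contribution, V = Σ kqᵢ/rᵢ.
The distance from each vertex to the centroid is a/√3 = 0.325 m.
V = k[(3.37×10⁻⁹)/(0.325) + (7.78×10⁻⁹)/(0.325) + (6.95×10⁻⁹)/(0.325)] = 501 V.

501 V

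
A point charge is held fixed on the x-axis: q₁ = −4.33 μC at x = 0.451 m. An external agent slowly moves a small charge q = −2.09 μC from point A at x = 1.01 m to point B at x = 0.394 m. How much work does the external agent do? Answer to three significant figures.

1.28 J

For quasistatic motion the external work equals the change in potential energy: W_ext = qΔV = q(V_B − V_A).
At A: distance to the source charge is 0.559 m; V_A = kq₁/r = -6.96×10⁴ V.
At B: distance to the source charge is 0.0570 m; V_B = kq₁/r = -6.83×10⁵ V.
ΔV = V_B − V_A = -6.13×10⁵ V.
W_ext = qΔV = (-2.09×10⁻⁶ C)(-6.13×10⁵ V) = 1.28 J.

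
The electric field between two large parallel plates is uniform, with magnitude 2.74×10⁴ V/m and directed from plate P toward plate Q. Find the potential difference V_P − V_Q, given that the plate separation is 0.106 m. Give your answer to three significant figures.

2900 V

In a uniform field, potential decreases in the direction of E: ΔV = −E·d for a displacement d parallel to E.
Going from Q to P is a displacement of 0.106 m opposite to the field, so V_P − V_Q = +Ed = 2900 V.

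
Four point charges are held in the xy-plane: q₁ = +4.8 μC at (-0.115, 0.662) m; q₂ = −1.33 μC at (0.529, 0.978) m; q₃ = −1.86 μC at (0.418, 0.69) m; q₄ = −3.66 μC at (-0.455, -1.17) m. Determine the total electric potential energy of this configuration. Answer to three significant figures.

The assembly work is the sum of pairwise potential energies, U = Σ_{i<j} kqᵢqⱼ/rᵢⱼ.
Pair separations: r₁₂ = 0.717 m, r₁₃ = 0.534 m, r₁₄ = 1.86 m, r₂₃ = 0.309 m, r₂₄ = 2.36 m, r₃₄ = 2.05 m.
Summing all 6 pair terms gives U = -0.195 J.

-0.195 J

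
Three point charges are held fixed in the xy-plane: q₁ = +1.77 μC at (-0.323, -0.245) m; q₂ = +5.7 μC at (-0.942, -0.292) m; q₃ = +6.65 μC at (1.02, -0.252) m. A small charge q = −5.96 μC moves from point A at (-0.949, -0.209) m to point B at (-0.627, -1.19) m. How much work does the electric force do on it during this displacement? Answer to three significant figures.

-3.39 J

The work done by the electric force is W_field = −ΔU = −q(V_B − V_A) = q(V_A − V_B).
At A: distances to the source charges are 0.627 m, 0.0833 m, 1.97 m; V_A = Σ kqᵢ/rᵢ = 6.71×10⁵ V.
At B: distances to the source charges are 0.993 m, 0.952 m, 1.90 m; V_B = Σ kqᵢ/rᵢ = 1.01×10⁵ V.
ΔV = V_B − V_A = -5.70×10⁵ V.
W_field = −qΔV = −(-5.96×10⁻⁶ C)(-5.70×10⁵ V) = -3.39 J.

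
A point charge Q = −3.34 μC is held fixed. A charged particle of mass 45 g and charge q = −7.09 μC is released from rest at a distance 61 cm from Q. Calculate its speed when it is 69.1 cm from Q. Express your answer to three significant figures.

Only the electrostatic force acts, so mechanical energy is conserved: ½mv² = U₁ − U₂ = kQq(1/r₁ − 1/r₂).
U₁ − U₂ = (8.99×10⁹ N·m²/C²)(-3.34×10⁻⁶ C)(-7.09×10⁻⁶ C)(1/0.610 − 1/0.691) = 0.0409 J.
v = √(2·0.0409/0.0450) = 1.35 m/s.

1.35 m/s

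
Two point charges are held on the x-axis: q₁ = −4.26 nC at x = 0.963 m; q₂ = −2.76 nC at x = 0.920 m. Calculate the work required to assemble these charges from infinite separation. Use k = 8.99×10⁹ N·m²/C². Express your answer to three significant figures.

2.46×10⁻⁶ J

The work to assemble the configuration equals its total potential energy, U = Σ kqᵢqⱼ/rᵢⱼ over all pairs.
Pair separations: r₁₂ = 0.0430 m.
U = (2.46×10⁻⁶) = 2.46×10⁻⁶ J.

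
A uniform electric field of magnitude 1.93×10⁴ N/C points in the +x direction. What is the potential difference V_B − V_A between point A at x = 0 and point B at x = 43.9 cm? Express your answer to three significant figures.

-8470 V

In a uniform field, potential decreases in the direction of E: V_B − V_A = −E·Δx.
V_B − V_A = −(1.93×10⁴ V/m)(0.439 m) = -8470 V.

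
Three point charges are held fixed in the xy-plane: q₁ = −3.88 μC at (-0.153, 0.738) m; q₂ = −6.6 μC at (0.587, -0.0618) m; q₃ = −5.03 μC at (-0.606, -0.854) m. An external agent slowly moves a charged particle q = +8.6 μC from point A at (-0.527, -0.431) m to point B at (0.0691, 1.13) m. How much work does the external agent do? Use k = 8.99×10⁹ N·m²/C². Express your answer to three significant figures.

For quasistatic motion the external work equals the change in potential energy: W_ext = qΔV = q(V_B − V_A).
At A: distances to the source charges are 1.23 m, 1.17 m, 0.430 m; V_A = Σ kqᵢ/rᵢ = -1.84×10⁵ V.
At B: distances to the source charges are 0.451 m, 1.30 m, 2.10 m; V_B = Σ kqᵢ/rᵢ = -1.45×10⁵ V.
ΔV = V_B − V_A = 3.94×10⁴ V.
W_ext = qΔV = (8.60×10⁻⁶ C)(3.94×10⁴ V) = 0.339 J.

0.339 J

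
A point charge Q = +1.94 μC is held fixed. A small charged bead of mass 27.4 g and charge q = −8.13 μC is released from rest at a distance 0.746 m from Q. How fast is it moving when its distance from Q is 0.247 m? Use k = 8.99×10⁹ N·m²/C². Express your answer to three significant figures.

Only the electrostatic force acts, so mechanical energy is conserved: ½mv² = U₁ − U₂ = kQq(1/r₁ − 1/r₂).
U₁ − U₂ = (8.99×10⁹ N·m²/C²)(1.94×10⁻⁶ C)(-8.13×10⁻⁶ C)(1/0.746 − 1/0.247) = 0.384 J.
v = √(2·0.384/0.0274) = 5.29 m/s.

5.29 m/s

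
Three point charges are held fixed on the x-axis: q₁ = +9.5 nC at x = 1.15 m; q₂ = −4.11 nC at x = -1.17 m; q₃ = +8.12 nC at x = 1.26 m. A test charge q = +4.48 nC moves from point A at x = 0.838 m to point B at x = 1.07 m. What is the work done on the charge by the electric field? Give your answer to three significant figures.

The work done by the electric force is W_field = −ΔU = −q(V_B − V_A) = q(V_A − V_B).
At A: distances to the source charges are 0.312 m, 2.01 m, 0.422 m; V_A = Σ kqᵢ/rᵢ = 428 V.
At B: distances to the source charges are 0.0800 m, 2.24 m, 0.190 m; V_B = Σ kqᵢ/rᵢ = 1440 V.
ΔV = V_B − V_A = 1010 V.
W_field = −qΔV = −(4.48×10⁻⁹ C)(1010 V) = -4.51×10⁻⁶ J.

-4.51×10⁻⁶ J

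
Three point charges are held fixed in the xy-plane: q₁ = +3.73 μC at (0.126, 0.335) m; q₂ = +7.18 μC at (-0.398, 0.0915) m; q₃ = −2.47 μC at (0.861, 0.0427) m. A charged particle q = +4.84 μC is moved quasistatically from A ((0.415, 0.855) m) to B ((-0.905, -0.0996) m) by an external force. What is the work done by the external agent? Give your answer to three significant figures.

0.224 J

For quasistatic motion the external work equals the change in potential energy: W_ext = qΔV = q(V_B − V_A).
At A: distances to the source charges are 0.595 m, 1.12 m, 0.927 m; V_A = Σ kqᵢ/rᵢ = 9.03×10⁴ V.
At B: distances to the source charges are 1.12 m, 0.542 m, 1.77 m; V_B = Σ kqᵢ/rᵢ = 1.37×10⁵ V.
ΔV = V_B − V_A = 4.63×10⁴ V.
W_ext = qΔV = (4.84×10⁻⁶ C)(4.63×10⁴ V) = 0.224 J.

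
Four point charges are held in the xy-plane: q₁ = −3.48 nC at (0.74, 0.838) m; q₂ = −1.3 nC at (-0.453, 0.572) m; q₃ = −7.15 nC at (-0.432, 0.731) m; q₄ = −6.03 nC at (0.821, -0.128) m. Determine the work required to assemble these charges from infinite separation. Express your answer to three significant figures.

1.24×10⁻⁶ J

The assembly work is the sum of pairwise potential energies, U = Σ_{i<j} kqᵢqⱼ/rᵢⱼ.
Pair separations: r₁₂ = 1.22 m, r₁₃ = 1.18 m, r₁₄ = 0.969 m, r₂₃ = 0.160 m, r₂₄ = 1.45 m, r₃₄ = 1.52 m.
Summing all 6 pair terms gives U = 1.24×10⁻⁶ J.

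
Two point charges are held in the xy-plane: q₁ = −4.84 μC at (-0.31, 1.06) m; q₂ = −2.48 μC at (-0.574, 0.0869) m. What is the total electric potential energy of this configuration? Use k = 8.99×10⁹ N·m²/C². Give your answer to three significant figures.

0.107 J

The work to assemble the configuration equals its total potential energy, U = Σ kqᵢqⱼ/rᵢⱼ over all pairs.
Pair separations: r₁₂ = 1.01 m.
U = (0.107) = 0.107 J.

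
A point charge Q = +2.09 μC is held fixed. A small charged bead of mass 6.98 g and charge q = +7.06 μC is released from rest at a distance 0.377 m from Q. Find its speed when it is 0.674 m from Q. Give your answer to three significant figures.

Only the electrostatic force acts, so mechanical energy is conserved: ½mv² = U₁ − U₂ = kQq(1/r₁ − 1/r₂).
U₁ − U₂ = (8.99×10⁹ N·m²/C²)(2.09×10⁻⁶ C)(7.06×10⁻⁶ C)(1/0.377 − 1/0.674) = 0.155 J.
v = √(2·0.155/6.98×10⁻³) = 6.67 m/s.

6.67 m/s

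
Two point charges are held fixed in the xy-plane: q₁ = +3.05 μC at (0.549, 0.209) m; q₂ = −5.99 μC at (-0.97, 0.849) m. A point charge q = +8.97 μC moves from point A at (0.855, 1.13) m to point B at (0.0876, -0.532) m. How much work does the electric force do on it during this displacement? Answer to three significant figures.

-0.0122 J

The work done by the electric force is W_field = −ΔU = −q(V_B − V_A) = q(V_A − V_B).
At A: distances to the source charges are 0.971 m, 1.85 m; V_A = Σ kqᵢ/rᵢ = -910 V.
At B: distances to the source charges are 0.873 m, 1.74 m; V_B = Σ kqᵢ/rᵢ = 453 V.
ΔV = V_B − V_A = 1360 V.
W_field = −qΔV = −(8.97×10⁻⁶ C)(1360 V) = -0.0122 J.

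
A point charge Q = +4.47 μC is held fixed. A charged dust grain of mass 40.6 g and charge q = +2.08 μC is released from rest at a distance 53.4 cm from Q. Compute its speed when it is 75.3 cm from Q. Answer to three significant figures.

1.50 m/s

Only the electrostatic force acts, so mechanical energy is conserved: ½mv² = U₁ − U₂ = kQq(1/r₁ − 1/r₂).
U₁ − U₂ = (8.99×10⁹ N·m²/C²)(4.47×10⁻⁶ C)(2.08×10⁻⁶ C)(1/0.534 − 1/0.753) = 0.0455 J.
v = √(2·0.0455/0.0406) = 1.50 m/s.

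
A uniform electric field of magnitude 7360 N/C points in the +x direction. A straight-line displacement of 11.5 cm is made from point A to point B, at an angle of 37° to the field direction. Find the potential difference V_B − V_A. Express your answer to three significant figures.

Only the component of displacement along E changes the potential: ΔV = −E·d·cosθ.
ΔV = −(7360 V/m)(0.115 m)cos37° = -676 V.

-676 V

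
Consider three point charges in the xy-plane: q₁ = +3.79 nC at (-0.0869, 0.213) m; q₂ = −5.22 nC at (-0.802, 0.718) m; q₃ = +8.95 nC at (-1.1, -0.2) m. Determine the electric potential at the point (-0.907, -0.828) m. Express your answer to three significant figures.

118 V

Electric potential is a scalar, so the contributions from each charge add algebraically: V = Σ kqᵢ/rᵢ.
Distances from the field point to each charge: r₁ = 1.33 m, r₂ = 1.55 m, r₃ = 0.657 m.
V = k[(3.79×10⁻⁹)/(1.33) + (-5.22×10⁻⁹)/(1.55) + (8.95×10⁻⁹)/(0.657)] = 118 V.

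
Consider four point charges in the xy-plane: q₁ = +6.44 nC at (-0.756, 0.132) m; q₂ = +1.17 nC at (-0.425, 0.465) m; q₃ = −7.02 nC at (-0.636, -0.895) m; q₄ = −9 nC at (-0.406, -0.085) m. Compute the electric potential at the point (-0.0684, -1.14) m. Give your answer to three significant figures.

The total potential is the scalar sum of each charge's contribution, V = Σ kqᵢ/rᵢ.
Distances from the field point to each charge: r₁ = 1.45 m, r₂ = 1.64 m, r₃ = 0.618 m, r₄ = 1.11 m.
V = k[(6.44×10⁻⁹)/(1.45) + (1.17×10⁻⁹)/(1.64) + (-7.02×10⁻⁹)/(0.618) + (-9.00×10⁻⁹)/(1.11)] = -129 V.

-129 V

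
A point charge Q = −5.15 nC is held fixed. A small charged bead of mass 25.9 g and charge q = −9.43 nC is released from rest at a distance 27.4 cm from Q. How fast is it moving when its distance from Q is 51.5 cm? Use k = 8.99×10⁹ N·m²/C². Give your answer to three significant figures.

Only the electrostatic force acts, so mechanical energy is conserved: ½mv² = U₁ − U₂ = kQq(1/r₁ − 1/r₂).
U₁ − U₂ = (8.99×10⁹ N·m²/C²)(-5.15×10⁻⁹ C)(-9.43×10⁻⁹ C)(1/0.274 − 1/0.515) = 7.46×10⁻⁷ J.
v = √(2·7.46×10⁻⁷/0.0259) = 7.59×10⁻³ m/s.

7.59×10⁻³ m/s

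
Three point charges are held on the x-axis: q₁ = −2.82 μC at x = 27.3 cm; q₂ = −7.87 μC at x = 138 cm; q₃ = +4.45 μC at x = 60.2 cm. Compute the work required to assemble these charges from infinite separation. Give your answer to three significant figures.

-0.567 J

The work to assemble the configuration equals its total potential energy, U = Σ kqᵢqⱼ/rᵢⱼ over all pairs.
Pair separations: r₁₂ = 1.11 m, r₁₃ = 0.329 m, r₂₃ = 0.778 m.
U = (0.180) + (-0.343) + (-0.405) = -0.567 J.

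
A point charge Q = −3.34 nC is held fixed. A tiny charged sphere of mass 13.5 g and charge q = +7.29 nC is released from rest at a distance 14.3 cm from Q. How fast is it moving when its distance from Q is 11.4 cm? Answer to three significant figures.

Only the electrostatic force acts, so mechanical energy is conserved: ½mv² = U₁ − U₂ = kQq(1/r₁ − 1/r₂).
U₁ − U₂ = (8.99×10⁹ N·m²/C²)(-3.34×10⁻⁹ C)(7.29×10⁻⁹ C)(1/0.143 − 1/0.114) = 3.89×10⁻⁷ J.
v = √(2·3.89×10⁻⁷/0.0135) = 7.60×10⁻³ m/s.

7.60×10⁻³ m/s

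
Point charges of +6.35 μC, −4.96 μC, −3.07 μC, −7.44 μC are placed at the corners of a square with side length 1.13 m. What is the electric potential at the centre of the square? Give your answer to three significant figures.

Electric potential is a scalar, so the contributions from each charge add algebraically: V = Σ kqᵢ/rᵢ.
The distance from each corner to the centre is a√2/2 = 0.799 m.
V = k[(6.35×10⁻⁶)/(0.799) + (-4.96×10⁻⁶)/(0.799) + (-3.07×10⁻⁶)/(0.799) + (-7.44×10⁻⁶)/(0.799)] = -1.03×10⁵ V.

-1.03×10⁵ V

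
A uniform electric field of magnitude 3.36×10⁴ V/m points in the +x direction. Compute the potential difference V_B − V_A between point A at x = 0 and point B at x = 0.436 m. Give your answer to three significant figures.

In a uniform field, potential decreases in the direction of E: V_B − V_A = −E·Δx.
V_B − V_A = −(3.36×10⁴ V/m)(0.436 m) = -1.46×10⁴ V.

-1.46×10⁴ V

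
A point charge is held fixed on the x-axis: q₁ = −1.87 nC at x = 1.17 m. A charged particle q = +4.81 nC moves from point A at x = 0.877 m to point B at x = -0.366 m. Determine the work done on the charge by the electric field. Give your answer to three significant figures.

-2.23×10⁻⁷ J

The work done by the electric force is W_field = −ΔU = −q(V_B − V_A) = q(V_A − V_B).
At A: distance to the source charge is 0.293 m; V_A = kq₁/r = -57.4 V.
At B: distance to the source charge is 1.54 m; V_B = kq₁/r = -10.9 V.
ΔV = V_B − V_A = 46.4 V.
W_field = −qΔV = −(4.81×10⁻⁹ C)(46.4 V) = -2.23×10⁻⁷ J.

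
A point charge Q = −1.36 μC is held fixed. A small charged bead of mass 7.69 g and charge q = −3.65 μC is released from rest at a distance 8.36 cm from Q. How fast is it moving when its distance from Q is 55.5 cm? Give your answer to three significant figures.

Only the electrostatic force acts, so mechanical energy is conserved: ½mv² = U₁ − U₂ = kQq(1/r₁ − 1/r₂).
U₁ − U₂ = (8.99×10⁹ N·m²/C²)(-1.36×10⁻⁶ C)(-3.65×10⁻⁶ C)(1/0.0836 − 1/0.555) = 0.453 J.
v = √(2·0.453/7.69×10⁻³) = 10.9 m/s.

10.9 m/s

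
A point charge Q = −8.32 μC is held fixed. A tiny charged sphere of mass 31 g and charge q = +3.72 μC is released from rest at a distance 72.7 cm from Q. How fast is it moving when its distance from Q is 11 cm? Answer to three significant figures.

11.8 m/s

Only the electrostatic force acts, so mechanical energy is conserved: ½mv² = U₁ − U₂ = kQq(1/r₁ − 1/r₂).
U₁ − U₂ = (8.99×10⁹ N·m²/C²)(-8.32×10⁻⁶ C)(3.72×10⁻⁶ C)(1/0.727 − 1/0.110) = 2.15 J.
v = √(2·2.15/0.0310) = 11.8 m/s.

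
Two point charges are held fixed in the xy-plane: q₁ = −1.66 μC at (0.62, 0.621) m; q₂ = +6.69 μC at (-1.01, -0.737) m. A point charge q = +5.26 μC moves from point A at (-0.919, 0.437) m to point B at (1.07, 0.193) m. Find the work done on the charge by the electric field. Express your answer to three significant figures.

0.206 J

The work done by the electric force is W_field = −ΔU = −q(V_B − V_A) = q(V_A − V_B).
At A: distances to the source charges are 1.55 m, 1.18 m; V_A = Σ kqᵢ/rᵢ = 4.14×10⁴ V.
At B: distances to the source charges are 0.621 m, 2.28 m; V_B = Σ kqᵢ/rᵢ = 2370 V.
ΔV = V_B − V_A = -3.91×10⁴ V.
W_field = −qΔV = −(5.26×10⁻⁶ C)(-3.91×10⁴ V) = 0.206 J.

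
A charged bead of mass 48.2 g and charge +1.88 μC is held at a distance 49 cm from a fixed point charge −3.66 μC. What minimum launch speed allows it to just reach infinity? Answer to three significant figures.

To just escape, total mechanical energy must reach zero at infinity: ½mv²_min + U = 0, so ½mv²_min = −U = |kQq|/r.
|U| = |kQq|/r = (8.99×10⁹ N·m²/C²)(3.66×10⁻⁶)(1.88×10⁻⁶)/(0.490) = 0.126 J.
v_min = √(2|U|/m) = √(2·0.126/0.0482) = 2.29 m/s.

2.29 m/s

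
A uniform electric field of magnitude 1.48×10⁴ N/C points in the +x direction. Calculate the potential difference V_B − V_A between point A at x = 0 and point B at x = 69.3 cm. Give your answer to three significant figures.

-1.03×10⁴ V

In a uniform field, potential decreases in the direction of E: V_B − V_A = −E·Δx.
V_B − V_A = −(1.48×10⁴ V/m)(0.693 m) = -1.03×10⁴ V.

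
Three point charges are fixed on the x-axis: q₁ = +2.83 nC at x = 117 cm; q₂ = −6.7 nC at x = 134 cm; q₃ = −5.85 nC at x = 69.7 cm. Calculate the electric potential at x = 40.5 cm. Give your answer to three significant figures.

-211 V

Electric potential is a scalar, so the contributions from each charge add algebraically: V = Σ kqᵢ/rᵢ.
Distances from the field point to each charge: r₁ = 0.765 m, r₂ = 0.935 m, r₃ = 0.292 m.
V = k[(2.83×10⁻⁹)/(0.765) + (-6.70×10⁻⁹)/(0.935) + (-5.85×10⁻⁹)/(0.292)] = -211 V.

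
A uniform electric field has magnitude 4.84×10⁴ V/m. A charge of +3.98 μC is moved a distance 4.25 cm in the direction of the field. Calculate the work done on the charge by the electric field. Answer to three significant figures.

8.19×10⁻³ J

The potential change for a displacement 4.25 cm in the direction of the field is ΔV = −Ed = -2060 V.
W_field = −qΔV = 8.19×10⁻³ J.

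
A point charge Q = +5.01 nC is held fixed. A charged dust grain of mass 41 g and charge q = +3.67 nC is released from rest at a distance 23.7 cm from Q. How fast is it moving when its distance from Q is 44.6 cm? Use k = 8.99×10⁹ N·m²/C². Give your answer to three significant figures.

3.99×10⁻³ m/s

Only the electrostatic force acts, so mechanical energy is conserved: ½mv² = U₁ − U₂ = kQq(1/r₁ − 1/r₂).
U₁ − U₂ = (8.99×10⁹ N·m²/C²)(5.01×10⁻⁹ C)(3.67×10⁻⁹ C)(1/0.237 − 1/0.446) = 3.27×10⁻⁷ J.
v = √(2·3.27×10⁻⁷/0.0410) = 3.99×10⁻³ m/s.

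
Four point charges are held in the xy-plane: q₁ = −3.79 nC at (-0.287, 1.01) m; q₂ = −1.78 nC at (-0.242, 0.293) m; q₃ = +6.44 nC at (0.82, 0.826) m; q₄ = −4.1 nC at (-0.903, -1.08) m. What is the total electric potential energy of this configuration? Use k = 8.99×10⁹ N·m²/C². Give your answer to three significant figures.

The assembly work is the sum of pairwise potential energies, U = Σ_{i<j} kqᵢqⱼ/rᵢⱼ.
Pair separations: r₁₂ = 0.718 m, r₁₃ = 1.12 m, r₁₄ = 2.18 m, r₂₃ = 1.19 m, r₂₄ = 1.52 m, r₃₄ = 2.57 m.
Summing all 6 pair terms gives U = -1.83×10⁻⁷ J.

-1.83×10⁻⁷ J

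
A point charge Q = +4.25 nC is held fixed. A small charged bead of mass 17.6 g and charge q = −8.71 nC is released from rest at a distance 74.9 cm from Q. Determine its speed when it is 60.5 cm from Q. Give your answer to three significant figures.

3.47×10⁻³ m/s

Only the electrostatic force acts, so mechanical energy is conserved: ½mv² = U₁ − U₂ = kQq(1/r₁ − 1/r₂).
U₁ − U₂ = (8.99×10⁹ N·m²/C²)(4.25×10⁻⁹ C)(-8.71×10⁻⁹ C)(1/0.749 − 1/0.605) = 1.06×10⁻⁷ J.
v = √(2·1.06×10⁻⁷/0.0176) = 3.47×10⁻³ m/s.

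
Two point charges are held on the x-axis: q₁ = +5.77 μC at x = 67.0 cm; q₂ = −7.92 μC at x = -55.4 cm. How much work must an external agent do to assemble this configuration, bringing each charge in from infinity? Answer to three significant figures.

The work to assemble the configuration equals its total potential energy, U = Σ kqᵢqⱼ/rᵢⱼ over all pairs.
Pair separations: r₁₂ = 1.22 m.
U = (-0.336) = -0.336 J.

-0.336 J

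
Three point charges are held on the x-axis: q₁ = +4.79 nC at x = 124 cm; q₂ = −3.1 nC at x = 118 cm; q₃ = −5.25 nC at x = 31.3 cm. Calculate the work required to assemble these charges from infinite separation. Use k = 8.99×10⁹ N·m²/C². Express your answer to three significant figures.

The work to assemble the configuration equals its total potential energy, U = Σ kqᵢqⱼ/rᵢⱼ over all pairs.
Pair separations: r₁₂ = 0.0600 m, r₁₃ = 0.927 m, r₂₃ = 0.867 m.
U = (-2.22×10⁻⁶) + (-2.44×10⁻⁷) + (1.69×10⁻⁷) = -2.30×10⁻⁶ J.

-2.30×10⁻⁶ J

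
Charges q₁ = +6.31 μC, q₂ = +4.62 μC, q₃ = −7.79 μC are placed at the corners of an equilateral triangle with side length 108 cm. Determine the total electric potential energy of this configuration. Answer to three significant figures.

-0.466 J

The assembly work is the sum of pairwise potential energies, U = Σ_{i<j} kqᵢqⱼ/rᵢⱼ.
All three pair separations equal the side length, 1.08 m.
U = (0.243) + (-0.409) + (-0.300) = -0.466 J.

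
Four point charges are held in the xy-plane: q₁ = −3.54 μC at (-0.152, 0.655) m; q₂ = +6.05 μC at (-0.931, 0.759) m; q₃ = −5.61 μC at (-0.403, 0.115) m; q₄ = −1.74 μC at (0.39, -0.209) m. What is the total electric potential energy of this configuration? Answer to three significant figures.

-0.213 J

The work to assemble the configuration equals its total potential energy, U = Σ kqᵢqⱼ/rᵢⱼ over all pairs.
Pair separations: r₁₂ = 0.786 m, r₁₃ = 0.595 m, r₁₄ = 1.02 m, r₂₃ = 0.833 m, r₂₄ = 1.64 m, r₃₄ = 0.857 m.
Summing all 6 pair terms gives U = -0.213 J.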